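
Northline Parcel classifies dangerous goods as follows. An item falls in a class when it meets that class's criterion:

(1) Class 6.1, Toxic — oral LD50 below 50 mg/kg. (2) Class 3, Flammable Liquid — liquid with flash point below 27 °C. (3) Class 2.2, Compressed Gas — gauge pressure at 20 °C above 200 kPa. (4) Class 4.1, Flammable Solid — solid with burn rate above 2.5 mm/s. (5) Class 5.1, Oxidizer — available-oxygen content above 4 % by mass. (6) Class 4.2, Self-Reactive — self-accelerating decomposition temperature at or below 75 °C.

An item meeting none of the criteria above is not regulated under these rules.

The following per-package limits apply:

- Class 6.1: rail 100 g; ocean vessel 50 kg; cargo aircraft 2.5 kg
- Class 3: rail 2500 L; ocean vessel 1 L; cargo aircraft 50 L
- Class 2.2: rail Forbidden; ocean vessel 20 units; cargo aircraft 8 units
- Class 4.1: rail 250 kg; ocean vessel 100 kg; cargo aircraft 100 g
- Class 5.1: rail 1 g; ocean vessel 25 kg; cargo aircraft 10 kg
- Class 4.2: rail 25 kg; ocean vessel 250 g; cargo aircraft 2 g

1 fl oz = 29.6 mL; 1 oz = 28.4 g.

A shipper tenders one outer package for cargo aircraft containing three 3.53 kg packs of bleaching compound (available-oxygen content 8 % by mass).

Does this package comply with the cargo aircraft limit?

Available-oxygen content 8 % by mass meets the Class 5.1 criterion (Oxidizer), so the bleaching compound is Class 5.1.
Class 5.1 quantity: three 3.53 kg packs = 10.59 kg.
10.59 kg exceeds the cargo aircraft limit of 10 kg for Class 5.1.

No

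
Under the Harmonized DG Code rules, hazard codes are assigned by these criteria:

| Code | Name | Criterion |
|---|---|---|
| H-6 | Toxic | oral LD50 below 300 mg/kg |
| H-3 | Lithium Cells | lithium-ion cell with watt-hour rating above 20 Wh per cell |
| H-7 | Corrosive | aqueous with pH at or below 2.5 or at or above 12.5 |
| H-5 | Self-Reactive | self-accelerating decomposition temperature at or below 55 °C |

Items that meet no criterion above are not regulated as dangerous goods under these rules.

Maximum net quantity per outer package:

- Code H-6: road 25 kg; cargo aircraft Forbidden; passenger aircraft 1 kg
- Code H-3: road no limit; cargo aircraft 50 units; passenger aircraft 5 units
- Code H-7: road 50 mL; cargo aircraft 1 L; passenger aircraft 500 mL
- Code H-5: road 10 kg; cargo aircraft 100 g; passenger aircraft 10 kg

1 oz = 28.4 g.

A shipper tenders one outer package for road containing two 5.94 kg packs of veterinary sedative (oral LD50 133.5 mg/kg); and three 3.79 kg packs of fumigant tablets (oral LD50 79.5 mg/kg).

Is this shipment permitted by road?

The veterinary sedative has oral LD50 133.5 mg/kg, which is < 300 mg/kg, so it is Code H-6 (Toxic).
With oral LD50 79.5 mg/kg (< 300 mg/kg), the fumigant tablets fall in Code H-6.
Total Code H-6: (two 5.94 kg packs = 11.88 kg) + (three 3.79 kg packs = 11.37 kg) = 23.25 kg.
23.25 kg is within the road limit of 25 kg for Code H-6.

Yes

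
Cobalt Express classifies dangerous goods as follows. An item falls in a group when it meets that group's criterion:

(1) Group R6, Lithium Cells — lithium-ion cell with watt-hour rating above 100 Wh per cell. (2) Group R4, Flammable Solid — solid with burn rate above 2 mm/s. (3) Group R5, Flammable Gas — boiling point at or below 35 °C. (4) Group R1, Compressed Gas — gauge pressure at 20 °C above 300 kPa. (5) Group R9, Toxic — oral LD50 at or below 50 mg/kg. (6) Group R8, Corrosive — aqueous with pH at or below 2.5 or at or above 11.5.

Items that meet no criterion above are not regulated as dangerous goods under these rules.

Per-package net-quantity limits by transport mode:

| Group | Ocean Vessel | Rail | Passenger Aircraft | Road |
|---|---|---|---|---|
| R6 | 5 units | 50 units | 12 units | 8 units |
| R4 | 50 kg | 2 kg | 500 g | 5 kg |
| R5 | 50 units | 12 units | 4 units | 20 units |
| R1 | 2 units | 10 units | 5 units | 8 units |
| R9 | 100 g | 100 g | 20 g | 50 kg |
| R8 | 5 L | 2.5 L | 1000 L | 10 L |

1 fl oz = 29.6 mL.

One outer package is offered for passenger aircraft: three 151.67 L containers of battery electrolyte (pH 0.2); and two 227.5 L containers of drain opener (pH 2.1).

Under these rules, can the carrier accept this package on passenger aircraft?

Yes

Battery electrolyte: pH 0.2 ≤ 2.5 → Group R8 (Corrosive).
Drain opener: pH 2.1 ≤ 2.5 → Group R8 (Corrosive).
Total Group R8: (three 151.67 L containers = 455.01 L) + (two 227.5 L containers = 455 L) = 910.01 L.
910.01 L ≤ 1000 L (passenger aircraft limit, Group R8) — within limit.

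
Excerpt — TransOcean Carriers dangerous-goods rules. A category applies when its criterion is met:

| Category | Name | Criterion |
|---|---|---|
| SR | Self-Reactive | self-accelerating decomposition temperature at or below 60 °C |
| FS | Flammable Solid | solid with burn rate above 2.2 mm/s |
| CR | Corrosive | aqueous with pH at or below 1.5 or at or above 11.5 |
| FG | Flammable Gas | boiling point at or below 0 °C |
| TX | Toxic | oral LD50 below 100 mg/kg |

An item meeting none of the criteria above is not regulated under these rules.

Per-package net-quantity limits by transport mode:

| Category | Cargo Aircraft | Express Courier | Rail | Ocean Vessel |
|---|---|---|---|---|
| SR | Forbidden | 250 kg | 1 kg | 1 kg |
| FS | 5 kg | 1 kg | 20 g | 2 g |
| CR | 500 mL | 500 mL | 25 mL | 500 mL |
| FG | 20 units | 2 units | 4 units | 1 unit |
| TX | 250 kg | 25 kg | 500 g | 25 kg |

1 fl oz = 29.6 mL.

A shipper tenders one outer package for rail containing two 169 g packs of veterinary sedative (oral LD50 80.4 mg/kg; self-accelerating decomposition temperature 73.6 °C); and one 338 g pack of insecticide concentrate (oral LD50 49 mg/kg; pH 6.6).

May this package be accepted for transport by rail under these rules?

Oral LD50 80.4 mg/kg meets the Category TX criterion (Toxic), so the veterinary sedative is Category TX.
The insecticide concentrate has oral LD50 49 mg/kg, which is < 100 mg/kg, so it is Category TX (Toxic).
Total Category TX: (two 169 g packs = 338 g) + 338 g = 676 g.
676 g exceeds the rail limit of 500 g for Category TX.

No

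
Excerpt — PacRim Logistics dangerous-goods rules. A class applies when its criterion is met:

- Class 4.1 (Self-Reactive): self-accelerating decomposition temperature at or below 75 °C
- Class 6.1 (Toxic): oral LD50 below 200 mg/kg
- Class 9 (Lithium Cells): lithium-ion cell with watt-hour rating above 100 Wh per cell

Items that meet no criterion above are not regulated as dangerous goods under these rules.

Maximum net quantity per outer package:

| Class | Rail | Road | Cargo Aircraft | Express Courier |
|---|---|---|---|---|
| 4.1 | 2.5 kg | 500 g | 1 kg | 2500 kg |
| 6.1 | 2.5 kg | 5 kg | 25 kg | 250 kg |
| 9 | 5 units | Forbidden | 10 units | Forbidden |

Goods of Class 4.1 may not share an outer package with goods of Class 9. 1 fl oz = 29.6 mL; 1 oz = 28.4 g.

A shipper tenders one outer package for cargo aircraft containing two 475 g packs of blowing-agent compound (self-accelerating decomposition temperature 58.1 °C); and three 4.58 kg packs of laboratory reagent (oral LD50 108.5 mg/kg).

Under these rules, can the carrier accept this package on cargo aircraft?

Yes

Self-accelerating decomposition temperature 58.1 °C meets the Class 4.1 criterion (Self-Reactive), so the blowing-agent compound is Class 4.1.
The laboratory reagent has oral LD50 108.5 mg/kg, which is < 200 mg/kg, so it is Class 6.1 (Toxic).
Class 6.1 quantity: three 4.58 kg packs = 13.74 kg.
13.74 kg ≤ 25 kg (cargo aircraft limit, Class 6.1) — within limit.
Class 4.1 quantity: two 475 g packs = 950 g.
950 g is within the cargo aircraft limit of 1 kg for Class 4.1.
The segregation rule (Class 4.1 with Class 9) does not apply to Class 6.1 with Class 4.1.
Every hazard class is within its cargo aircraft limit and no segregation rule is violated.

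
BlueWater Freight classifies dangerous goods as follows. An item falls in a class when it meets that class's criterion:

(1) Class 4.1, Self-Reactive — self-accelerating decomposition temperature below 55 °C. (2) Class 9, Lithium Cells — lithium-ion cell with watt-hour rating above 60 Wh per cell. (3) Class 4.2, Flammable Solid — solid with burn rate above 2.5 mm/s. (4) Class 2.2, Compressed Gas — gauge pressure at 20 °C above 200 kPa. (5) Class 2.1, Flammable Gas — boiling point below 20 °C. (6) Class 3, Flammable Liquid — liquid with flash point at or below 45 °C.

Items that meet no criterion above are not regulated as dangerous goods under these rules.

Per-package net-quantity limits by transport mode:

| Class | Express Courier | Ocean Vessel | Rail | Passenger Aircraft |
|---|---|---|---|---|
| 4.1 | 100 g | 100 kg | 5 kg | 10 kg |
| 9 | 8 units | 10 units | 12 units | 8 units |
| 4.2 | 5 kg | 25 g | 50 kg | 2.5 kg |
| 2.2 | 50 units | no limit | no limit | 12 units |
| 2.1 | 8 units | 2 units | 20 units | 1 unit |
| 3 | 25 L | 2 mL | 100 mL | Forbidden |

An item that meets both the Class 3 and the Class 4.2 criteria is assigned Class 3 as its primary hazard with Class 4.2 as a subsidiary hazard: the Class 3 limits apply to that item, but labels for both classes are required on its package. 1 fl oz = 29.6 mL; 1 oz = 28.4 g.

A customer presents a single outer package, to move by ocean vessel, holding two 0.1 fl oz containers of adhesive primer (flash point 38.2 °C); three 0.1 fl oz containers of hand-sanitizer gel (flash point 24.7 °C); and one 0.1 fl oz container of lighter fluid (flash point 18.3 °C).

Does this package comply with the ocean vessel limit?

Adhesive primer: flash point 38.2 °C ≤ 45 °C → Class 3 (Flammable Liquid).
The hand-sanitizer gel has flash point 24.7 °C, which is ≤ 45 °C, so it is Class 3 (Flammable Liquid).
Lighter fluid: flash point 18.3 °C ≤ 45 °C → Class 3 (Flammable Liquid).
Class 3 net quantity: (two 0.1 fl oz containers = 5.92 mL) + (three 0.1 fl oz containers = 8.88 mL) + (one 0.1 fl oz container = 2.96 mL) = 17.76 mL.
That exceeds the Class 3 ocean vessel limit of 2 mL.

No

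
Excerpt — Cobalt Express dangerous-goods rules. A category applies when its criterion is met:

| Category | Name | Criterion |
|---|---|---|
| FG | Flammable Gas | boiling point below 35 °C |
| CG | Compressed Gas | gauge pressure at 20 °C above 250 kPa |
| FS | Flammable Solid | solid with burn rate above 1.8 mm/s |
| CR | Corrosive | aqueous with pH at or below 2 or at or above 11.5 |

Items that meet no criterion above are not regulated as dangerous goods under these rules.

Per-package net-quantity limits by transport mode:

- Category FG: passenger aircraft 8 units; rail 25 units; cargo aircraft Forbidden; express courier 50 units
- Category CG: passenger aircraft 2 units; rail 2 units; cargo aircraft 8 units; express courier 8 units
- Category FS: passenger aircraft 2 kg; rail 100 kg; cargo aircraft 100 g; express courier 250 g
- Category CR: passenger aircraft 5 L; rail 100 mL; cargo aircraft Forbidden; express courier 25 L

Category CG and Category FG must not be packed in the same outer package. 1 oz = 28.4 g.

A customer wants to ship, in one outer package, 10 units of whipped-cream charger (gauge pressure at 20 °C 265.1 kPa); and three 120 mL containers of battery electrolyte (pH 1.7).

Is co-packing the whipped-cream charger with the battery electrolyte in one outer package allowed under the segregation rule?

The whipped-cream charger has gauge pressure at 20 °C 265.1 kPa, which is > 250 kPa, so it is Category CG (Compressed Gas).
The battery electrolyte has pH 1.7, which is ≤ 2, so it is Category CR (Corrosive).
No segregation rule bars Category CG with Category CR.

Yes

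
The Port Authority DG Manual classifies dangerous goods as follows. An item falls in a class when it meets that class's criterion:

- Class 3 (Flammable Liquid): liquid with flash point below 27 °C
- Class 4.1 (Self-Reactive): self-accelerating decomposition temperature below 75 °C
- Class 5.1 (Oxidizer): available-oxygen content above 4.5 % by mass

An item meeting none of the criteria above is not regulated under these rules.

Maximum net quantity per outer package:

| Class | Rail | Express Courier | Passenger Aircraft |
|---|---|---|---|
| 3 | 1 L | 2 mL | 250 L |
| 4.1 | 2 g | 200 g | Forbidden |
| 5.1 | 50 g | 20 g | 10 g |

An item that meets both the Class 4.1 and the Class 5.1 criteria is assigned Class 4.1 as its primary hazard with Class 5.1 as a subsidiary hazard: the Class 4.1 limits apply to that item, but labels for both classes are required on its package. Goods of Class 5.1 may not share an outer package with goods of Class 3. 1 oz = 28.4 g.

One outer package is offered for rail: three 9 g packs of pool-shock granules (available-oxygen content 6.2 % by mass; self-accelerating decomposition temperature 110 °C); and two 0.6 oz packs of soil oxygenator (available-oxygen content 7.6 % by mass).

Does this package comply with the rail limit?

Pool-shock granules: available-oxygen content 6.2 % by mass > 4.5 % by mass → Class 5.1 (Oxidizer).
The soil oxygenator has available-oxygen content 7.6 % by mass, which is > 4.5 % by mass, so it is Class 5.1 (Oxidizer).
Total Class 5.1: (three 9 g packs = 27 g) + (two 0.6 oz packs = 34.08 g) = 61.08 g.
61.08 g > 50 g (rail limit, Class 5.1) — over the limit.

No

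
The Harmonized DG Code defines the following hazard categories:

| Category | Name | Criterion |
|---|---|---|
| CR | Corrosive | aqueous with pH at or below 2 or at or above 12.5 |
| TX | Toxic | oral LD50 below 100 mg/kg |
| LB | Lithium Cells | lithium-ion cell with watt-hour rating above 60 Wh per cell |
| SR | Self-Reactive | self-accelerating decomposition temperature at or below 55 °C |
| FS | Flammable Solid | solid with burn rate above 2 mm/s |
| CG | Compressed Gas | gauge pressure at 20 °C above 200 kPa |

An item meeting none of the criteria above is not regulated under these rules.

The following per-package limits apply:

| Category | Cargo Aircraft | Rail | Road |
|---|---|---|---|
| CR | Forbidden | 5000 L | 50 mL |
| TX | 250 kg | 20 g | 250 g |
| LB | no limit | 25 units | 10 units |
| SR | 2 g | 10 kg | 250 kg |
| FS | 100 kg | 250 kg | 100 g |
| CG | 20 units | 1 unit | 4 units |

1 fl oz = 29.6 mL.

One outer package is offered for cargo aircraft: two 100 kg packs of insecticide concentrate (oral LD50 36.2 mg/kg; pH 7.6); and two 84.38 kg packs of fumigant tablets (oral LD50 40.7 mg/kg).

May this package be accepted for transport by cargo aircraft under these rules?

Oral LD50 36.2 mg/kg meets the Category TX criterion (Toxic), so the insecticide concentrate is Category TX.
The fumigant tablets have oral LD50 40.7 mg/kg, which is < 100 mg/kg, so they are Category TX (Toxic).
Total Category TX: (two 100 kg packs = 200 kg) + (two 84.38 kg packs = 168.76 kg) = 368.76 kg.
368.76 kg exceeds the cargo aircraft limit of 250 kg for Category TX.

No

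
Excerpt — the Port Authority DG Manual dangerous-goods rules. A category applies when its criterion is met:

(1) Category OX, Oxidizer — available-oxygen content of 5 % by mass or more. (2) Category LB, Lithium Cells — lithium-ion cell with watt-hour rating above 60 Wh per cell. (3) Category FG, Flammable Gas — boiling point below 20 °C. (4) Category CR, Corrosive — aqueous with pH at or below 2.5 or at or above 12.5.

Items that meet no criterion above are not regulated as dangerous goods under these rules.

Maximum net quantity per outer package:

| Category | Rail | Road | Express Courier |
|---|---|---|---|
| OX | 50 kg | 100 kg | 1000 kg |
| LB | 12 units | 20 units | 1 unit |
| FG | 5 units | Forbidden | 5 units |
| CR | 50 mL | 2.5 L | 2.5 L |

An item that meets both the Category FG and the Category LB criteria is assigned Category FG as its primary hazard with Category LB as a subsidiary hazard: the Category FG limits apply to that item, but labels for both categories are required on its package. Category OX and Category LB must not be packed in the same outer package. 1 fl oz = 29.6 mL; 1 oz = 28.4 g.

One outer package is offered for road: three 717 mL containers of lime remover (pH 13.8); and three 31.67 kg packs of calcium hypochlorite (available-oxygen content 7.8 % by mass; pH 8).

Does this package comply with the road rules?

pH 13.8 meets the Category CR criterion (Corrosive), so the lime remover is Category CR.
Calcium hypochlorite: available-oxygen content 7.8 % by mass ≥ 5 % by mass → Category OX (Oxidizer).
Category OX quantity: three 31.67 kg packs = 95.01 kg.
95.01 kg ≤ 100 kg (road limit, Category OX) — within limit.
Category CR quantity: three 717 mL containers = 2.151 L.
2.151 L is within the road limit of 2.5 L for Category CR.
The segregation rule (Category OX with Category LB) does not apply to Category OX with Category CR.
Every hazard category is within its road limit and no segregation rule is violated.

Yes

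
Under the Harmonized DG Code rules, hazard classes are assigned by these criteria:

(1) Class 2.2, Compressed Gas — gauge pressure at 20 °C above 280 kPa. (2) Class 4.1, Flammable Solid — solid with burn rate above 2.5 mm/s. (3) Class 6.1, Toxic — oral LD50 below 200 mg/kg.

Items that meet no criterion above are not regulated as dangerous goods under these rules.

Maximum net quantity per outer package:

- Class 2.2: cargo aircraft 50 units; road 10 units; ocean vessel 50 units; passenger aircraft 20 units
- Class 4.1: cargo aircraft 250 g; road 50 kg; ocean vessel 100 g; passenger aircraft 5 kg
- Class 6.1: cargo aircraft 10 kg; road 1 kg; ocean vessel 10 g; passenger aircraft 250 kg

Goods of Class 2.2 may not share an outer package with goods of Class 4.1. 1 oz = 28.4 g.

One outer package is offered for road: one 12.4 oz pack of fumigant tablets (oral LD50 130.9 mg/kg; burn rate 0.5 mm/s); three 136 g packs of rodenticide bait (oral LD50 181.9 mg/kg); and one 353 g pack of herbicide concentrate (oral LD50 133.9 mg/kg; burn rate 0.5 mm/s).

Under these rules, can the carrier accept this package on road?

No

Oral LD50 130.9 mg/kg meets the Class 6.1 criterion (Toxic), so the fumigant tablets are Class 6.1.
Rodenticide bait: oral LD50 181.9 mg/kg < 200 mg/kg → Class 6.1 (Toxic).
The herbicide concentrate has oral LD50 133.9 mg/kg, which is < 200 mg/kg, so it is Class 6.1 (Toxic).
Class 6.1 net quantity: (one 12.4 oz pack = 352.16 g) + (three 136 g packs = 408 g) + 353 g = 1113.16 g.
1113.16 g > 1 kg (road limit, Class 6.1) — over the limit.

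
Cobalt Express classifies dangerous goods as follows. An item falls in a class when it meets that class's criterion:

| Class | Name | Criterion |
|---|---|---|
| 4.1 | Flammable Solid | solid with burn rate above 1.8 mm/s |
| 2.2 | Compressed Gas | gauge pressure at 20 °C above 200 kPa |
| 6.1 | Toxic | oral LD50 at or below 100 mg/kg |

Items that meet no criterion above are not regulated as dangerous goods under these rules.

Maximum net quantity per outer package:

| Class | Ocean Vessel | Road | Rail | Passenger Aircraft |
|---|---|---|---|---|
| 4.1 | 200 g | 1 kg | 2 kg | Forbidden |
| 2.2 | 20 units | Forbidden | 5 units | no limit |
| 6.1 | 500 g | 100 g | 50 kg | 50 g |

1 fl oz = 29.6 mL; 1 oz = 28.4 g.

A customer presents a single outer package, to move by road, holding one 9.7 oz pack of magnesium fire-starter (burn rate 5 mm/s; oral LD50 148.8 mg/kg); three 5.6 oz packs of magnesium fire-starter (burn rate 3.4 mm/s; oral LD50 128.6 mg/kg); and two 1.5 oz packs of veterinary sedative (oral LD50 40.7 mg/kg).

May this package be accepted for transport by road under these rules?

Yes

The magnesium fire-starter has burn rate 5 mm/s, which is > 1.8 mm/s, so it is Class 4.1 (Flammable Solid).
Magnesium fire-starter: burn rate 3.4 mm/s > 1.8 mm/s → Class 4.1 (Flammable Solid).
Oral LD50 40.7 mg/kg meets the Class 6.1 criterion (Toxic), so the veterinary sedative is Class 6.1.
Total Class 4.1: (one 9.7 oz pack = 275.48 g) + (three 5.6 oz packs = 477.12 g) = 752.6 g.
752.6 g ≤ 1 kg (road limit, Class 4.1) — within limit.
Class 6.1 quantity: two 1.5 oz packs = 85.2 g.
85.2 g is within the road limit of 100 g for Class 6.1.
Every hazard class is within its road limit and no segregation rule is violated.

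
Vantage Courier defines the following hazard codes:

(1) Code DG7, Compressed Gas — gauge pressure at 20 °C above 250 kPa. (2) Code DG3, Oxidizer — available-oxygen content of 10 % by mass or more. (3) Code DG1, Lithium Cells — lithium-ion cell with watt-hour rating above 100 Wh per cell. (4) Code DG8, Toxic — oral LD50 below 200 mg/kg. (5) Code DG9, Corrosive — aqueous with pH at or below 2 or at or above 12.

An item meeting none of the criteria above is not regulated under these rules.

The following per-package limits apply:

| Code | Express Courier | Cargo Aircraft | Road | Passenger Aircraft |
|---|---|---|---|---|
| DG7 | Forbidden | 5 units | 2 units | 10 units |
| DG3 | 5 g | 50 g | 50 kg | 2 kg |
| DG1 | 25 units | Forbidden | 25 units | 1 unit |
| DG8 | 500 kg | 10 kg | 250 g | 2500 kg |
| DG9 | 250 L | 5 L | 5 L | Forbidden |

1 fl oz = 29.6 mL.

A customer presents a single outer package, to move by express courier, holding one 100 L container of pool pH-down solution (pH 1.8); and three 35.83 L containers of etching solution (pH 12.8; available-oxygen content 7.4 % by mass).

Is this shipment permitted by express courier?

With pH 1.8 (≤ 2), the pool pH-down solution falls in Code DG9.
pH 12.8 meets the Code DG9 criterion (Corrosive), so the etching solution is Code DG9.
Code DG9 net quantity: 100 L + (three 35.83 L containers = 107.49 L) = 207.49 L.
207.49 L ≤ 250 L (express courier limit, Code DG9) — within limit.

Yes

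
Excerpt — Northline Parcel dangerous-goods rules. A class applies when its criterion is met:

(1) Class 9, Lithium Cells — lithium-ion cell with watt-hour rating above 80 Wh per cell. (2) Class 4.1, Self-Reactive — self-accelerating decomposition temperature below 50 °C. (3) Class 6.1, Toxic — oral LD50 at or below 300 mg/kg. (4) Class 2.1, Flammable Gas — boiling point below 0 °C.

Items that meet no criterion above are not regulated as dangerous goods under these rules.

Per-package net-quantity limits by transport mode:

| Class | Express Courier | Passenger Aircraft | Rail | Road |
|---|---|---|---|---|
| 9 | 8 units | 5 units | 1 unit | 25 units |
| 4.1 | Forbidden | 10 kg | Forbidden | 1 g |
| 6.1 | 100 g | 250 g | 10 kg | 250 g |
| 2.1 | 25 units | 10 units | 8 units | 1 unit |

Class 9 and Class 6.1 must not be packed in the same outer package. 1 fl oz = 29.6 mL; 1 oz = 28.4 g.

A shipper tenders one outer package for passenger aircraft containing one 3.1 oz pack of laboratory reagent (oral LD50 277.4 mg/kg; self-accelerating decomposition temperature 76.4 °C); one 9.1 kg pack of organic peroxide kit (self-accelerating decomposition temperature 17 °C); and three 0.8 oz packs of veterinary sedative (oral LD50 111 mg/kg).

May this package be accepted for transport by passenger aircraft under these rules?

Laboratory reagent: oral LD50 277.4 mg/kg ≤ 300 mg/kg → Class 6.1 (Toxic).
With self-accelerating decomposition temperature 17 °C (< 50 °C), the organic peroxide kit falls in Class 4.1.
With oral LD50 111 mg/kg (≤ 300 mg/kg), the veterinary sedative falls in Class 6.1.
Class 6.1 net quantity: (one 3.1 oz pack = 88.04 g) + (three 0.8 oz packs = 68.16 g) = 156.2 g.
156.2 g is within the passenger aircraft limit of 250 g for Class 6.1.
Class 4.1 quantity: 9.1 kg.
That is within the Class 4.1 passenger aircraft limit of 10 kg.
The segregation rule (Class 9 with Class 6.1) does not apply to Class 6.1 with Class 4.1.
Every hazard class is within its passenger aircraft limit and no segregation rule is violated.

Yes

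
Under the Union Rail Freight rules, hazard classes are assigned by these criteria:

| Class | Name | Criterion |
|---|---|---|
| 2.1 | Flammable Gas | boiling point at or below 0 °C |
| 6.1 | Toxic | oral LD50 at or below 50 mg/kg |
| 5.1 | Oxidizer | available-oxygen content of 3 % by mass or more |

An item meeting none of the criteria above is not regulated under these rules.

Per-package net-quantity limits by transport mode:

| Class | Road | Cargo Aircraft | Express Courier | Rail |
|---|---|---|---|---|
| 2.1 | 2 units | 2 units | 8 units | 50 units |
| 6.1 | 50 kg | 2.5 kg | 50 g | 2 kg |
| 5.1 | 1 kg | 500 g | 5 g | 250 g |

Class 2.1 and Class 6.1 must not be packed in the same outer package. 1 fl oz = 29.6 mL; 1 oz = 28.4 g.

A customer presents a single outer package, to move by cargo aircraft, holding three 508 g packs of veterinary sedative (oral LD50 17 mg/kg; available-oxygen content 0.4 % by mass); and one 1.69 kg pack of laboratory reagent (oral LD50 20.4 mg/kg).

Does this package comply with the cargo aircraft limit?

Oral LD50 17 mg/kg meets the Class 6.1 criterion (Toxic), so the veterinary sedative is Class 6.1.
The laboratory reagent has oral LD50 20.4 mg/kg, which is ≤ 50 mg/kg, so it is Class 6.1 (Toxic).
Class 6.1 net quantity: (three 508 g packs = 1.524 kg) + 1.69 kg = 3.214 kg.
3.214 kg exceeds the cargo aircraft limit of 2.5 kg for Class 6.1.

No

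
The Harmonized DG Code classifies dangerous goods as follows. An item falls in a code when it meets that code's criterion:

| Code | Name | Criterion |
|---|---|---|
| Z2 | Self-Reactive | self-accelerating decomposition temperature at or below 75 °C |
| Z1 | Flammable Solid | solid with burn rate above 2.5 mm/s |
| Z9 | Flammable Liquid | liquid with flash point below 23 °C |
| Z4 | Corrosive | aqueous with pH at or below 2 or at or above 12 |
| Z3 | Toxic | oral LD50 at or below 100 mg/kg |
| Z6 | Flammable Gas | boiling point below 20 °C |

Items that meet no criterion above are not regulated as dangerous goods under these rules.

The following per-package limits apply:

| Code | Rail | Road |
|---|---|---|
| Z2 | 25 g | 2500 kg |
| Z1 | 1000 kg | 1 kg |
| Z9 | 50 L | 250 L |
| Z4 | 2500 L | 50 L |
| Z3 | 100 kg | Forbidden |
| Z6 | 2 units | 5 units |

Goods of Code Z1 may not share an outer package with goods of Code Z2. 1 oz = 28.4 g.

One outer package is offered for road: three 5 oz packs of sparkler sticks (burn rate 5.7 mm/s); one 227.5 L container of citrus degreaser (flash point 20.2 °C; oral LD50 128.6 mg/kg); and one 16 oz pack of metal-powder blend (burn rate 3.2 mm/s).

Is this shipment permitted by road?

Sparkler sticks: burn rate 5.7 mm/s > 2.5 mm/s → Code Z1 (Flammable Solid).
With flash point 20.2 °C (< 23 °C), the citrus degreaser falls in Code Z9.
The metal-powder blend has burn rate 3.2 mm/s, which is > 2.5 mm/s, so it is Code Z1 (Flammable Solid).
Code Z1 net quantity: (three 5 oz packs = 426 g) + (one 16 oz pack = 454.4 g) = 880.4 g.
That is within the Code Z1 road limit of 1 kg.
Code Z9 quantity: 227.5 L.
That is within the Code Z9 road limit of 250 L.
The segregation rule (Code Z1 with Code Z2) does not apply to Code Z1 with Code Z9.
Every hazard code is within its road limit and no segregation rule is violated.

Yes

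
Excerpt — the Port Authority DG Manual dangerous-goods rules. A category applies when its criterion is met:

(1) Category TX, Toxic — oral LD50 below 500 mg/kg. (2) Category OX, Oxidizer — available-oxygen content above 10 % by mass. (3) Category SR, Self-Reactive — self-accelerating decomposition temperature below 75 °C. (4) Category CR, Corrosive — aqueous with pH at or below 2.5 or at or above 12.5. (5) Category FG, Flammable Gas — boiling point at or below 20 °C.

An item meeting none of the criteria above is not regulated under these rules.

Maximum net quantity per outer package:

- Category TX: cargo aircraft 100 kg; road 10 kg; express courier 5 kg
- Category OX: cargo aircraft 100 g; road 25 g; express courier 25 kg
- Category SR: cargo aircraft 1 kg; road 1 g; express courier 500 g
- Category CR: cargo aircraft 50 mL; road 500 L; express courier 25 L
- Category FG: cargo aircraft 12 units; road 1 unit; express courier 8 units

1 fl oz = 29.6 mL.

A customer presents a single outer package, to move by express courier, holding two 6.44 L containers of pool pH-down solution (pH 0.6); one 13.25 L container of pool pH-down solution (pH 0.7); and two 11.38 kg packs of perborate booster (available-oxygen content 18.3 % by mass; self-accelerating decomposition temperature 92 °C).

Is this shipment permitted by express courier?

No

With pH 0.6 (≤ 2.5), the pool pH-down solution falls in Category CR.
The pool pH-down solution has pH 0.7, which is ≤ 2.5, so it is Category CR (Corrosive).
The perborate booster has available-oxygen content 18.3 % by mass, which is > 10 % by mass, so it is Category OX (Oxidizer).
Category CR net quantity: (two 6.44 L containers = 12.88 L) + 13.25 L = 26.13 L.
That exceeds the Category CR express courier limit of 25 L.
Category OX quantity: two 11.38 kg packs = 22.76 kg.
22.76 kg ≤ 25 kg (express courier limit, Category OX) — within limit.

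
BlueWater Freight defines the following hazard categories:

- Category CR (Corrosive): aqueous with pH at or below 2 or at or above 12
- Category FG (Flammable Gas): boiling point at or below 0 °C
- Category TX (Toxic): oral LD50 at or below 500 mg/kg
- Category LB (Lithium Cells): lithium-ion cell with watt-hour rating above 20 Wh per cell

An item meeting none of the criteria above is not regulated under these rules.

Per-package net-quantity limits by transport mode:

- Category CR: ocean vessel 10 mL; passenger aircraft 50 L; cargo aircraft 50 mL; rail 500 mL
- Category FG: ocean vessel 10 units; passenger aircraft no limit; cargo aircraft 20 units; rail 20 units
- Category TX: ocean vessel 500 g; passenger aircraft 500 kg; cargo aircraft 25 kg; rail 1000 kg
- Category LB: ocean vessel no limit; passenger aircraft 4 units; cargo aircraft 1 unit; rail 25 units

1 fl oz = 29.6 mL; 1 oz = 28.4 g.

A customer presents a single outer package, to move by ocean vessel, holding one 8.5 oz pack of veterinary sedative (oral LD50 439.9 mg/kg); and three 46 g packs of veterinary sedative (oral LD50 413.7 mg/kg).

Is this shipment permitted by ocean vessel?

With oral LD50 439.9 mg/kg (≤ 500 mg/kg), the veterinary sedative falls in Category TX.
Oral LD50 413.7 mg/kg meets the Category TX criterion (Toxic), so the veterinary sedative is Category TX.
Category TX net quantity: (one 8.5 oz pack = 241.4 g) + (three 46 g packs = 138 g) = 379.4 g.
379.4 g ≤ 500 g (ocean vessel limit, Category TX) — within limit.

Yes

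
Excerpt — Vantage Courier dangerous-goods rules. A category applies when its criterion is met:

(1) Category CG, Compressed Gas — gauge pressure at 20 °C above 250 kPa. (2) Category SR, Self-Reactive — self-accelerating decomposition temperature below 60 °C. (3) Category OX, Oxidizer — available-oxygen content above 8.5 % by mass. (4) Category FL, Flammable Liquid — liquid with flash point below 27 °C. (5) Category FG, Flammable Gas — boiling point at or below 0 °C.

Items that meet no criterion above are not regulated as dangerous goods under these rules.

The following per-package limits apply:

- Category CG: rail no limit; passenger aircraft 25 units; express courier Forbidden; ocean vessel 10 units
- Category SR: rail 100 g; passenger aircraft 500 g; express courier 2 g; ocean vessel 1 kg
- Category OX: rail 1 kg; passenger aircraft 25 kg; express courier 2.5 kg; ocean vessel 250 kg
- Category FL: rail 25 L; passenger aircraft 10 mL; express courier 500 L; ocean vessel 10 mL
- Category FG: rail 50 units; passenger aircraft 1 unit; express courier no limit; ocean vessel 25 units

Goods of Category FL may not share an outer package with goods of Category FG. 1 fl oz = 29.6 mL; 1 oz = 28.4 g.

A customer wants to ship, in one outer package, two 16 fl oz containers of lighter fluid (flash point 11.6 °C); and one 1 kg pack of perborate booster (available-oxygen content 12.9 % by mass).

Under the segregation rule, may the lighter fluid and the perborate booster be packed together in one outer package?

Flash point 11.6 °C meets the Category FL criterion (Flammable Liquid), so the lighter fluid is Category FL.
Perborate booster: available-oxygen content 12.9 % by mass > 8.5 % by mass → Category OX (Oxidizer).
No segregation rule bars Category FL with Category OX.

Yes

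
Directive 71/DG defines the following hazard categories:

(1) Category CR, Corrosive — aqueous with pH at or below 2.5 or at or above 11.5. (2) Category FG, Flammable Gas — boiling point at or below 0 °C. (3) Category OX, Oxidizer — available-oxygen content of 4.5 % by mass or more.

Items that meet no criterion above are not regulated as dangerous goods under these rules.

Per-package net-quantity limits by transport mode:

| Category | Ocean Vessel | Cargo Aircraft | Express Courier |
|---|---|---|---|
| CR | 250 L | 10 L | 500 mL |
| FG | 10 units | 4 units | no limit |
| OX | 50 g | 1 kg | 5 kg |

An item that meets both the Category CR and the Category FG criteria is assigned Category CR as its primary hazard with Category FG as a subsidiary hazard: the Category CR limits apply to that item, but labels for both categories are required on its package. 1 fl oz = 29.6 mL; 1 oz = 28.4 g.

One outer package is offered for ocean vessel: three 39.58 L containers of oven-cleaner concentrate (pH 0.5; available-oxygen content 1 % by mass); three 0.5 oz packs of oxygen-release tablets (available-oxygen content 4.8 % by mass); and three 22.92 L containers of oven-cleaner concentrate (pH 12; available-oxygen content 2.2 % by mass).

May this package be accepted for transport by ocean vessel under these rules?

Oven-cleaner concentrate: pH 0.5 ≤ 2.5 → Category CR (Corrosive).
Oxygen-release tablets: available-oxygen content 4.8 % by mass ≥ 4.5 % by mass → Category OX (Oxidizer).
With pH 12 (≥ 11.5), the oven-cleaner concentrate falls in Category CR.
Total Category CR: (three 39.58 L containers = 118.74 L) + (three 22.92 L containers = 68.76 L) = 187.5 L.
That is within the Category CR ocean vessel limit of 250 L.
Category OX quantity: three 0.5 oz packs = 42.6 g.
42.6 g is within the ocean vessel limit of 50 g for Category OX.
Every hazard category is within its ocean vessel limit and no segregation rule is violated.

Yes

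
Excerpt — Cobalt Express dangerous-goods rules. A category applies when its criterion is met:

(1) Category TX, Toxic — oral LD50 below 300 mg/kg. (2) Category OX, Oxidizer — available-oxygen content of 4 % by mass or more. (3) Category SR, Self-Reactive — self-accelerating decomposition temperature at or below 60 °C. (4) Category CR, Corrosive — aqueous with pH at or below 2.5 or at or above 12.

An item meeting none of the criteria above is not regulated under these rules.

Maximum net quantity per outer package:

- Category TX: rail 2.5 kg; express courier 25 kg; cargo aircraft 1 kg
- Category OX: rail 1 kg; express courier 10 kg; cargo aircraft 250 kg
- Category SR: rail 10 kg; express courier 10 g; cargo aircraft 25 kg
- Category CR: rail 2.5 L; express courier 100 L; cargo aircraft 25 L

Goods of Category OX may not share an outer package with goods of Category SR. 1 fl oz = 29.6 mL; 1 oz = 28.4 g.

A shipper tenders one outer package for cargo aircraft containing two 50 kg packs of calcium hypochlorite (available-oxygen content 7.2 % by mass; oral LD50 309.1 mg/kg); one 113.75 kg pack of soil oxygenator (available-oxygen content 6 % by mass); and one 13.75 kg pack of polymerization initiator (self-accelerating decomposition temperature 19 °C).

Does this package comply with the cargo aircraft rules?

No

With available-oxygen content 7.2 % by mass (≥ 4 % by mass), the calcium hypochlorite falls in Category OX.
Available-oxygen content 6 % by mass meets the Category OX criterion (Oxidizer), so the soil oxygenator is Category OX.
With self-accelerating decomposition temperature 19 °C (≤ 60 °C), the polymerization initiator falls in Category SR.
Total Category OX: (two 50 kg packs = 100 kg) + 113.75 kg = 213.75 kg.
That is within the Category OX cargo aircraft limit of 250 kg.
Category SR quantity: 13.75 kg.
That is within the Category SR cargo aircraft limit of 25 kg.
Category OX and Category SR may not share an outer package.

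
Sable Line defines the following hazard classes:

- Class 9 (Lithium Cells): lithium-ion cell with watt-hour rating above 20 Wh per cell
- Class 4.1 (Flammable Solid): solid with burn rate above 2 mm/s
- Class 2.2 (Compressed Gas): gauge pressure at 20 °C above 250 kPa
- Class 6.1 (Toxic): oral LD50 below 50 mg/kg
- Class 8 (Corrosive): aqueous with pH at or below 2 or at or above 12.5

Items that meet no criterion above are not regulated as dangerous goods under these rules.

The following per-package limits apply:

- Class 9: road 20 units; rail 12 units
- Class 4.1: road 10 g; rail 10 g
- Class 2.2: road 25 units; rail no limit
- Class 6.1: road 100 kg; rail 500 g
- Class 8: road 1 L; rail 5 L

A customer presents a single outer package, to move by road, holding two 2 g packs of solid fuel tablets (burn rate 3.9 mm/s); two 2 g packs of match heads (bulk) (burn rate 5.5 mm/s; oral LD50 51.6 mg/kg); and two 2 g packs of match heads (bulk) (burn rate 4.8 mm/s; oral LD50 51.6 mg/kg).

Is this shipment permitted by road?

Solid fuel tablets: burn rate 3.9 mm/s > 2 mm/s → Class 4.1 (Flammable Solid).
Burn rate 5.5 mm/s meets the Class 4.1 criterion (Flammable Solid), so the match heads (bulk) are Class 4.1.
Match heads (bulk): burn rate 4.8 mm/s > 2 mm/s → Class 4.1 (Flammable Solid).
Class 4.1 net quantity: (two 2 g packs = 4 g) + (two 2 g packs = 4 g) + (two 2 g packs = 4 g) = 12 g.
12 g > 10 g (road limit, Class 4.1) — over the limit.

No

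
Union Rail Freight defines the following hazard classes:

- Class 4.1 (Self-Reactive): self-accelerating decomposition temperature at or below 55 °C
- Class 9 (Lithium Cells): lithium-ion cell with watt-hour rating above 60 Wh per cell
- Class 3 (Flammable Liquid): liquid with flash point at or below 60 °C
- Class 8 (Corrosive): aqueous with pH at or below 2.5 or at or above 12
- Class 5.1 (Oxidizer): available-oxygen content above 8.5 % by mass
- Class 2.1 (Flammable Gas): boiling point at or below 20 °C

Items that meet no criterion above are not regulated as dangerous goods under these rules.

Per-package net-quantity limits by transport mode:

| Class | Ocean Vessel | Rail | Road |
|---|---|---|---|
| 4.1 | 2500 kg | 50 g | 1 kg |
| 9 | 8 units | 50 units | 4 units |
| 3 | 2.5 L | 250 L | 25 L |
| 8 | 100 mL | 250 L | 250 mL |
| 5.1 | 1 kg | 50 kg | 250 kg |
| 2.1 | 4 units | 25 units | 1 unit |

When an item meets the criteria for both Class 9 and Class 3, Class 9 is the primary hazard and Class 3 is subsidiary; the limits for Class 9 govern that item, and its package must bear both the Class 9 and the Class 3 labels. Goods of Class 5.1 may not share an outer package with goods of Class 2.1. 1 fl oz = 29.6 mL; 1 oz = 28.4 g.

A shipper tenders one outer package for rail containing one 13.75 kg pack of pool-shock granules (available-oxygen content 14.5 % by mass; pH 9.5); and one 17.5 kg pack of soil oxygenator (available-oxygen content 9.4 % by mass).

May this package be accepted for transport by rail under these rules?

Pool-shock granules: available-oxygen content 14.5 % by mass > 8.5 % by mass → Class 5.1 (Oxidizer).
With available-oxygen content 9.4 % by mass (> 8.5 % by mass), the soil oxygenator falls in Class 5.1.
Class 5.1 net quantity: 13.75 kg + 17.5 kg = 31.25 kg.
31.25 kg is within the rail limit of 50 kg for Class 5.1.

Yes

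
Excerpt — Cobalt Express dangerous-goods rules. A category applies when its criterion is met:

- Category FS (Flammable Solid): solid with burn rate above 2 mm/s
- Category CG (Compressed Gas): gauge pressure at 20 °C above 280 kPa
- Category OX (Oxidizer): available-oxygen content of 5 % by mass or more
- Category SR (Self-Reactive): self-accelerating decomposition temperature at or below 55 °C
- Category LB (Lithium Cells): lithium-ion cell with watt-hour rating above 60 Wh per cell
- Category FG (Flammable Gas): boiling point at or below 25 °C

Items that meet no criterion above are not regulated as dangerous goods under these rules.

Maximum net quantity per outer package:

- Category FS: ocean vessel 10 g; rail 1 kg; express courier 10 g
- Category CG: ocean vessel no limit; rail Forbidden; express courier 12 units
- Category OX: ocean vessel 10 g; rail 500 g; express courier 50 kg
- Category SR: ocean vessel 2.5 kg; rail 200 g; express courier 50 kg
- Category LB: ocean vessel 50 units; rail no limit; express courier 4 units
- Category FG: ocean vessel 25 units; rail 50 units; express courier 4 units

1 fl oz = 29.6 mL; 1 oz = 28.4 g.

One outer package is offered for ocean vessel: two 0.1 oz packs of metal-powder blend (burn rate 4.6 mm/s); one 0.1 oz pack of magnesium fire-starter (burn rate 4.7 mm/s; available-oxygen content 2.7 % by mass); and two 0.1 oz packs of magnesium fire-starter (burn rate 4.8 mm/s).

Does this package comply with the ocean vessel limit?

Metal-powder blend: burn rate 4.6 mm/s > 2 mm/s → Category FS (Flammable Solid).
Magnesium fire-starter: burn rate 4.7 mm/s > 2 mm/s → Category FS (Flammable Solid).
Magnesium fire-starter: burn rate 4.8 mm/s > 2 mm/s → Category FS (Flammable Solid).
Total Category FS: (two 0.1 oz packs = 5.68 g) + (one 0.1 oz pack = 2.84 g) + (two 0.1 oz packs = 5.68 g) = 14.2 g.
14.2 g > 10 g (ocean vessel limit, Category FS) — over the limit.

No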